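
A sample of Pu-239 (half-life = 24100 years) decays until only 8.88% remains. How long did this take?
t = t½ × log₂(N₀/N) = 84190 years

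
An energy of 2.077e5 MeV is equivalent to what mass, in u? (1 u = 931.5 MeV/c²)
m = E/c² = 223 u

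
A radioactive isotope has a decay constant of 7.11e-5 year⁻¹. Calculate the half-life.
t½ = ln(2)/λ = 9749 years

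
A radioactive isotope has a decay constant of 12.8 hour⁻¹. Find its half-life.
t½ = ln(2)/λ = 0.05415 hours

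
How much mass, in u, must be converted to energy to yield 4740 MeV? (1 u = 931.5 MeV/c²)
m = E/c² = 5.089 u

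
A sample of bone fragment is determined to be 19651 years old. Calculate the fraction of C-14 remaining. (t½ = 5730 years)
N/N₀ = (1/2)^(t/t½) = 0.09282 = 9.28%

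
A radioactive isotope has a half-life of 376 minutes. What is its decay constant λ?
λ = ln(2)/t½ = 0.001843 minute⁻¹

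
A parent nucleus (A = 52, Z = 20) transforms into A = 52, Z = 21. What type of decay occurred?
ΔA = 0, ΔZ = +1 ⇒ beta-minus decay (β⁻)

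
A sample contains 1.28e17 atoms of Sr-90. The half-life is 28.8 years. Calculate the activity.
A = λN = 3.081e15 decays/year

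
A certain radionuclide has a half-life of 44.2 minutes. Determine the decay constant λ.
λ = ln(2)/t½ = 0.01568 minute⁻¹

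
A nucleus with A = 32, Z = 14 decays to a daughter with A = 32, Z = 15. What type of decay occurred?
ΔA = 0, ΔZ = +1 ⇒ beta-minus decay (β⁻)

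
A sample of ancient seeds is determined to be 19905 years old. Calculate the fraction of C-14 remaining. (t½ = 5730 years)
N/N₀ = (1/2)^(t/t½) = 0.09001 = 9%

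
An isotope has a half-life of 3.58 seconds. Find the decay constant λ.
λ = ln(2)/t½ = 0.1936 second⁻¹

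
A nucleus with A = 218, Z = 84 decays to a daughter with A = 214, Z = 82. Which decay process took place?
ΔA = -4, ΔZ = -2 ⇒ alpha decay (α)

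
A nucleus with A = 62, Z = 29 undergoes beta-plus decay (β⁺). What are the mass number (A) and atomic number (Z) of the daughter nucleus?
Daughter: A = 62, Z = 28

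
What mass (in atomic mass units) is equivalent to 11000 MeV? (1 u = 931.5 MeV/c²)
m = E/c² = 11.81 u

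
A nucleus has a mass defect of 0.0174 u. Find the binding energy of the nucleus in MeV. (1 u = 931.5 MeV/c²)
B.E. = Δm × 931.5 = 16.21 MeV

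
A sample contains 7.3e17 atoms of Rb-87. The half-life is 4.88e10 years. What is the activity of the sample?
A = λN = 1.037e7 decays/year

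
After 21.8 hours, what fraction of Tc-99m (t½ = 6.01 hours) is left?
N/N₀ = (1/2)^(t/t½) = 0.08092 = 8.09%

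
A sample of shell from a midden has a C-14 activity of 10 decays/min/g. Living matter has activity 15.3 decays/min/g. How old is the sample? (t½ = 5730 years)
Age = t½ × log₂(A₀/A) = 3516 years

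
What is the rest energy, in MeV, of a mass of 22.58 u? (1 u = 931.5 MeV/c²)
E = mc² = 21030 MeV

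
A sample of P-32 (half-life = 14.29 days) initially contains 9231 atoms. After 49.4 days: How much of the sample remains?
N = N₀(1/2)^(t/t½) = 840.6 atoms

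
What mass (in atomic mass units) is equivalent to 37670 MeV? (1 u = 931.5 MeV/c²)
m = E/c² = 40.44 u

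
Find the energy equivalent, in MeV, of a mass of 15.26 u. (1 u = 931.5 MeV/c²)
E = mc² = 14210 MeV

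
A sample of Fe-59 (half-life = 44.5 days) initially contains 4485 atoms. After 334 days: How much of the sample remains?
N = N₀(1/2)^(t/t½) = 24.68 atoms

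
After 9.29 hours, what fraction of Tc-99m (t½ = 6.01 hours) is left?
N/N₀ = (1/2)^(t/t½) = 0.3425 = 34.3%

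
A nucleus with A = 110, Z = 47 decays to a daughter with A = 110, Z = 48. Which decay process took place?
ΔA = 0, ΔZ = +1 ⇒ beta-minus decay (β⁻)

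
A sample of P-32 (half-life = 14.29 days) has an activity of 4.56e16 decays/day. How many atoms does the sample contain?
N = A/λ = 9.401e17 atoms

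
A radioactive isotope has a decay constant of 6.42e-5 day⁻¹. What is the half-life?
t½ = ln(2)/λ = 10800 days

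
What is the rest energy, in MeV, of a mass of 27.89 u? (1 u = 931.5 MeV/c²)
E = mc² = 25980 MeV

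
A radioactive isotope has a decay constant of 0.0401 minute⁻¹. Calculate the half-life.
t½ = ln(2)/λ = 17.29 minutes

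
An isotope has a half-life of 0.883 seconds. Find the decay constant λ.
λ = ln(2)/t½ = 0.785 second⁻¹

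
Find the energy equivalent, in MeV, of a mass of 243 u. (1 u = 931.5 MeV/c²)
E = mc² = 2.264e5 MeV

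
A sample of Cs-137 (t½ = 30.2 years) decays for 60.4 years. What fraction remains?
N/N₀ = (1/2)^(t/t½) = 0.25 = 25%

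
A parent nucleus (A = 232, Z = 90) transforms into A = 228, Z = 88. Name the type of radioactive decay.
ΔA = -4, ΔZ = -2 ⇒ alpha decay (α)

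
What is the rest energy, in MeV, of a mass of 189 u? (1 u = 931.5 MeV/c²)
E = mc² = 1.761e5 MeV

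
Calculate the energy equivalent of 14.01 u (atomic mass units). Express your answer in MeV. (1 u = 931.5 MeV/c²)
E = mc² = 13050 MeV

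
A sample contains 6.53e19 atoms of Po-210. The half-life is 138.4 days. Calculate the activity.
A = λN = 3.27e17 decays/day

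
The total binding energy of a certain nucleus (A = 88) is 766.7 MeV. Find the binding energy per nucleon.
B.E./A = 766.7/88 = 8.713 MeV/nucleon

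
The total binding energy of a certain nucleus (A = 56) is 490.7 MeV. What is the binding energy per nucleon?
B.E./A = 490.7/56 = 8.762 MeV/nucleon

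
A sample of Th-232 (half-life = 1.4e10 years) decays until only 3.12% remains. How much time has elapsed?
t = t½ × log₂(N₀/N) = 7.003e10 years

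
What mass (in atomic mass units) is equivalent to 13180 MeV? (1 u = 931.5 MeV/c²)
m = E/c² = 14.15 u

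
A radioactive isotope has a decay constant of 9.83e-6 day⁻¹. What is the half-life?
t½ = ln(2)/λ = 70510 days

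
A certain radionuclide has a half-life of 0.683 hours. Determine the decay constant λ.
λ = ln(2)/t½ = 1.015 hour⁻¹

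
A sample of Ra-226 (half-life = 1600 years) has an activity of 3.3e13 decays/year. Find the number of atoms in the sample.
N = A/λ = 7.617e16 atoms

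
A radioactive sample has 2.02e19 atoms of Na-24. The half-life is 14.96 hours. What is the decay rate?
A = λN = 9.359e17 decays/hour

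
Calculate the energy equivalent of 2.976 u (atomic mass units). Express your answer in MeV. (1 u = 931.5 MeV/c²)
E = mc² = 2772 MeV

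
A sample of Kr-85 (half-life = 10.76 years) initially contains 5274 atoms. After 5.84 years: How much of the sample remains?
N = N₀(1/2)^(t/t½) = 3620 atoms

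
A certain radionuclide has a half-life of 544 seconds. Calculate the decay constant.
λ = ln(2)/t½ = 0.001274 second⁻¹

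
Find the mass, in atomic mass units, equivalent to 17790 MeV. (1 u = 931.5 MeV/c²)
m = E/c² = 19.1 u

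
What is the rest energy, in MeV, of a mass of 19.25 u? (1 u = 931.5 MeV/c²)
E = mc² = 17930 MeV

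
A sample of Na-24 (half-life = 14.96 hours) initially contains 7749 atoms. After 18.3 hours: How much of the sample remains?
N = N₀(1/2)^(t/t½) = 3319 atoms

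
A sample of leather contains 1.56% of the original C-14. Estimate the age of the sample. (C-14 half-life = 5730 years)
Age = t½ × log₂(1/ratio) = 34390 years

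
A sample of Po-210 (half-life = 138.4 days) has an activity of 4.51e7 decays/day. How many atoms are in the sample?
N = A/λ = 9.005e9 atoms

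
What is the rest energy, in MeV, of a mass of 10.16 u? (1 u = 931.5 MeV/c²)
E = mc² = 9464 MeV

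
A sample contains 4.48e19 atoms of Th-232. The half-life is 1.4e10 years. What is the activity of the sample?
A = λN = 2.218e9 decays/year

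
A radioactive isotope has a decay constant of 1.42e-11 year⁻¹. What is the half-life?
t½ = ln(2)/λ = 4.881e10 years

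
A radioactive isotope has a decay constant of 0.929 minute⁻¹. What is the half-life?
t½ = ln(2)/λ = 0.7461 minutes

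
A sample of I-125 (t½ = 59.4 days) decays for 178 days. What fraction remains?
N/N₀ = (1/2)^(t/t½) = 0.1253 = 12.5%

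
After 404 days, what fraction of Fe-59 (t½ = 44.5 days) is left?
N/N₀ = (1/2)^(t/t½) = 0.001849 = 0.185%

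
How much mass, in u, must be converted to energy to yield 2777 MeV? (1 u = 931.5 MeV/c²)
m = E/c² = 2.981 u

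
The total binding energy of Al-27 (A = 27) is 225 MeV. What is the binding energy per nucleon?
B.E./A = 225/27 = 8.333 MeV/nucleon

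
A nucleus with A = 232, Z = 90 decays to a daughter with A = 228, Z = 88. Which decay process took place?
ΔA = -4, ΔZ = -2 ⇒ alpha decay (α)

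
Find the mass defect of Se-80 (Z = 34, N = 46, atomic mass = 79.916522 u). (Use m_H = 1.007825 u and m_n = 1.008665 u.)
Δm = Z·m_H + N·m_n − M = 0.7481 u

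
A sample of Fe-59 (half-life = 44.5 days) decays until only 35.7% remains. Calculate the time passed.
t = t½ × log₂(N₀/N) = 66.13 days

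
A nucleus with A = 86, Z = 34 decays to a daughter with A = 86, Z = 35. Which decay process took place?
ΔA = 0, ΔZ = +1 ⇒ beta-minus decay (β⁻)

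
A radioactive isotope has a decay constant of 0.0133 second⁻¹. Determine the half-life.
t½ = ln(2)/λ = 52.12 seconds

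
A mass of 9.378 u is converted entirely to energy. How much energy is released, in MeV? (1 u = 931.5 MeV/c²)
E = mc² = 8736 MeV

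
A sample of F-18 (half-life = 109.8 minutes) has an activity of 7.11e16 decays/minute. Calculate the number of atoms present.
N = A/λ = 1.126e19 atoms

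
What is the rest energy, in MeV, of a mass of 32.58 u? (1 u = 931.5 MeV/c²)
E = mc² = 30350 MeV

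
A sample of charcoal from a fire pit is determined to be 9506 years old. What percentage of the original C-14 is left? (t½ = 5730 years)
N/N₀ = (1/2)^(t/t½) = 0.3167 = 31.7%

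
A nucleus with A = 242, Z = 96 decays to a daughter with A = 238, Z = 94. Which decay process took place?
ΔA = -4, ΔZ = -2 ⇒ alpha decay (α)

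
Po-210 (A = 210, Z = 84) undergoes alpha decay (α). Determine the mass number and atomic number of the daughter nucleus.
Daughter: A = 206, Z = 82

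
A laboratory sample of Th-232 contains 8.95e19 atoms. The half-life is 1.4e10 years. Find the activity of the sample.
A = λN = 4.431e9 decays/year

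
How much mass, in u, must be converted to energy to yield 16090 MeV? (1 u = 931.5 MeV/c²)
m = E/c² = 17.27 u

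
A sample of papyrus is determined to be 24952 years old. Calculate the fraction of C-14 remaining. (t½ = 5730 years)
N/N₀ = (1/2)^(t/t½) = 0.04888 = 4.89%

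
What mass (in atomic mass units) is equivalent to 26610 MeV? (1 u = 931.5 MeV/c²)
m = E/c² = 28.57 u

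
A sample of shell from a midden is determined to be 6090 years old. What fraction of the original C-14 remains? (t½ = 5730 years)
N/N₀ = (1/2)^(t/t½) = 0.4787 = 47.9%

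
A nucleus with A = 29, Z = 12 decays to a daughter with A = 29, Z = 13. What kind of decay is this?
ΔA = 0, ΔZ = +1 ⇒ beta-minus decay (β⁻)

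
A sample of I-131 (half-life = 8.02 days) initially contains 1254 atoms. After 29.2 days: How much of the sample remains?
N = N₀(1/2)^(t/t½) = 100.5 atoms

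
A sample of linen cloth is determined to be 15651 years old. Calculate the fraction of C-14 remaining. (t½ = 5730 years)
N/N₀ = (1/2)^(t/t½) = 0.1506 = 15.1%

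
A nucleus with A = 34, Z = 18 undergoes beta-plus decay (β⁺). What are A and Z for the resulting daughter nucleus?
Daughter: A = 34, Z = 17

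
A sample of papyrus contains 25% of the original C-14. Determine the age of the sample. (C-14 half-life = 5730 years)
Age = t½ × log₂(1/ratio) = 11460 years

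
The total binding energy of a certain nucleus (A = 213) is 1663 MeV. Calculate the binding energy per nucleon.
B.E./A = 1663/213 = 7.808 MeV/nucleon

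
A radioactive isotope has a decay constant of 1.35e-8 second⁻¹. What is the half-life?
t½ = ln(2)/λ = 5.134e7 seconds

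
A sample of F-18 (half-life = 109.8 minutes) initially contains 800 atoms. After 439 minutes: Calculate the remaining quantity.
N = N₀(1/2)^(t/t½) = 50.06 atoms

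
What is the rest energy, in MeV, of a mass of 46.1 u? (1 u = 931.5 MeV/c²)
E = mc² = 42940 MeV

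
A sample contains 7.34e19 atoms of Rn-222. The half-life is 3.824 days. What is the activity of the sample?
A = λN = 1.33e19 decays/day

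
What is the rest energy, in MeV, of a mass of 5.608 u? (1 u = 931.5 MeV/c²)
E = mc² = 5224 MeV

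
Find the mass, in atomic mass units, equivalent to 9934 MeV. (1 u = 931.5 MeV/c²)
m = E/c² = 10.66 u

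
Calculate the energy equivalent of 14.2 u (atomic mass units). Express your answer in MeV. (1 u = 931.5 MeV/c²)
E = mc² = 13230 MeV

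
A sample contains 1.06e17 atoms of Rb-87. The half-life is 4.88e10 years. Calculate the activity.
A = λN = 1.506e6 decays/year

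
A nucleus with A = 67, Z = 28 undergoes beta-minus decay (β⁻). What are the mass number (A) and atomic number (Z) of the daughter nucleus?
Daughter: A = 67, Z = 29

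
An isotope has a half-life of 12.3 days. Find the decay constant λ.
λ = ln(2)/t½ = 0.05635 day⁻¹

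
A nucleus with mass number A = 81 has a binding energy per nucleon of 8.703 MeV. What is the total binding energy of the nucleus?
B.E. = 8.703 × 81 = 704.9 MeV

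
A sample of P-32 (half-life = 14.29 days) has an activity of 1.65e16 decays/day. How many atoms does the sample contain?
N = A/λ = 3.402e17 atoms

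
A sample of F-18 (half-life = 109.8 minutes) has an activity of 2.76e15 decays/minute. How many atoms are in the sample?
N = A/λ = 4.372e17 atoms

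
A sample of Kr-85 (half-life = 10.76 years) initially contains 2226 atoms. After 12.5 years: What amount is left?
N = N₀(1/2)^(t/t½) = 995 atoms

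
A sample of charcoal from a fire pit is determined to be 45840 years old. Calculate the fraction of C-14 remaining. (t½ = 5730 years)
N/N₀ = (1/2)^(t/t½) = 0.003906 = 0.391%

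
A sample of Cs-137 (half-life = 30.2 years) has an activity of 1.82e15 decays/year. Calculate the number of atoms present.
N = A/λ = 7.93e16 atoms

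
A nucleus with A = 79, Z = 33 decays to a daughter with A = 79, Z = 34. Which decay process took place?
ΔA = 0, ΔZ = +1 ⇒ beta-minus decay (β⁻)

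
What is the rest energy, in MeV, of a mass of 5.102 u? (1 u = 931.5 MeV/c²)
E = mc² = 4753 MeV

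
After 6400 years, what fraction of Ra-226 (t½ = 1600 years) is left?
N/N₀ = (1/2)^(t/t½) = 0.0625 = 6.25%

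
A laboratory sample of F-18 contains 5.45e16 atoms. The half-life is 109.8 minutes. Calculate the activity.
A = λN = 3.44e14 decays/minute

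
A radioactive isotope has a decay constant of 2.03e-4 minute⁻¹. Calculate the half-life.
t½ = ln(2)/λ = 3415 minutes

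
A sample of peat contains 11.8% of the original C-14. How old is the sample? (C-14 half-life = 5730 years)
Age = t½ × log₂(1/ratio) = 17670 years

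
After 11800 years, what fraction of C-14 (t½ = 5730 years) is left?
N/N₀ = (1/2)^(t/t½) = 0.2399 = 24%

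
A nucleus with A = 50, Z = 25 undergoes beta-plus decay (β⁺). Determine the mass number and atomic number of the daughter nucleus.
Daughter: A = 50, Z = 24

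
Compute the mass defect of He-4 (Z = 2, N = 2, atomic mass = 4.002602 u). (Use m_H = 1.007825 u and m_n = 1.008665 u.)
Δm = Z·m_H + N·m_n − M = 0.03038 u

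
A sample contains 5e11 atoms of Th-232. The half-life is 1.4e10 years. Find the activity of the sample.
A = λN = 24.76 decays/year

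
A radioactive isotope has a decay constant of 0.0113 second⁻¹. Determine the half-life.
t½ = ln(2)/λ = 61.34 seconds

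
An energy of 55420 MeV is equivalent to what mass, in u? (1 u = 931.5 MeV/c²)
m = E/c² = 59.5 u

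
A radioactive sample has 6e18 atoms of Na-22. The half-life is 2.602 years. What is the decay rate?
A = λN = 1.598e18 decays/year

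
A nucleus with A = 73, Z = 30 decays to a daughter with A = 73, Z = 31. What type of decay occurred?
ΔA = 0, ΔZ = +1 ⇒ beta-minus decay (β⁻)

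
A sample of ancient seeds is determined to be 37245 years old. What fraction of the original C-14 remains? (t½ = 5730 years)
N/N₀ = (1/2)^(t/t½) = 0.01105 = 1.1%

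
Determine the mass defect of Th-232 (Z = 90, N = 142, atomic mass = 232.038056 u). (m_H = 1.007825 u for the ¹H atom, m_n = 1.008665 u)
Δm = Z·m_H + N·m_n − M = 1.897 u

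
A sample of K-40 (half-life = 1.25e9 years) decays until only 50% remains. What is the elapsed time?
t = t½ × log₂(N₀/N) = 1.25e9 years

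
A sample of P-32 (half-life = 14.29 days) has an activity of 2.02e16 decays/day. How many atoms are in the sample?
N = A/λ = 4.164e17 atoms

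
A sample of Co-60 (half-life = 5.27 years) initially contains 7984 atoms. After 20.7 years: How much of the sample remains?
N = N₀(1/2)^(t/t½) = 524.6 atoms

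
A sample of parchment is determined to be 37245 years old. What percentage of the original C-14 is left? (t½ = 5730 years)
N/N₀ = (1/2)^(t/t½) = 0.01105 = 1.1%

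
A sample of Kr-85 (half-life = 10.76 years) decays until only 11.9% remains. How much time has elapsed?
t = t½ × log₂(N₀/N) = 33.04 years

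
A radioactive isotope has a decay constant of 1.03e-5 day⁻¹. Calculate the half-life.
t½ = ln(2)/λ = 67300 days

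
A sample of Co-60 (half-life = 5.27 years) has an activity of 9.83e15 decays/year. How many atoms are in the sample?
N = A/λ = 7.474e16 atoms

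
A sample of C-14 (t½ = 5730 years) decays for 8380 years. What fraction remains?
N/N₀ = (1/2)^(t/t½) = 0.3629 = 36.3%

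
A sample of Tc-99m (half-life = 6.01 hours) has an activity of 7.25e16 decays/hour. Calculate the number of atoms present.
N = A/λ = 6.286e17 atoms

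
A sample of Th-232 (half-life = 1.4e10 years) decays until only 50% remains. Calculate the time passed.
t = t½ × log₂(N₀/N) = 1.4e10 years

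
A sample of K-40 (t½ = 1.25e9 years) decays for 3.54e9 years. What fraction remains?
N/N₀ = (1/2)^(t/t½) = 0.1404 = 14%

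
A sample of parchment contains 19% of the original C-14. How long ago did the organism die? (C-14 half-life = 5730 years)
Age = t½ × log₂(1/ratio) = 13730 years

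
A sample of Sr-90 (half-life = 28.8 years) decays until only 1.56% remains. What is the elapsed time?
t = t½ × log₂(N₀/N) = 172.9 years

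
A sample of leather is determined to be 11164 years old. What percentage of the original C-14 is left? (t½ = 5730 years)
N/N₀ = (1/2)^(t/t½) = 0.2591 = 25.9%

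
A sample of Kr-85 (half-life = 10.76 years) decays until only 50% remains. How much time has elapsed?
t = t½ × log₂(N₀/N) = 10.76 years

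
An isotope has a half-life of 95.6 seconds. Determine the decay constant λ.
λ = ln(2)/t½ = 0.00725 second⁻¹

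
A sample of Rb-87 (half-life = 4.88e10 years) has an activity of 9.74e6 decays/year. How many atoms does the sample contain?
N = A/λ = 6.857e17 atoms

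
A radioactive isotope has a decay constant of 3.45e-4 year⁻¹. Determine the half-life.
t½ = ln(2)/λ = 2009 years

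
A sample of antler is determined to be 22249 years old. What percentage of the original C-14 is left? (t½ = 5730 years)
N/N₀ = (1/2)^(t/t½) = 0.06778 = 6.78%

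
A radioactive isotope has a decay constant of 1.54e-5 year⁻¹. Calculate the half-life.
t½ = ln(2)/λ = 45010 years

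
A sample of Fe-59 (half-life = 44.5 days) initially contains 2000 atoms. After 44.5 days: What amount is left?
N = N₀(1/2)^(t/t½) = 1000 atoms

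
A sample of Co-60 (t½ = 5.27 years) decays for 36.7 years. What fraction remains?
N/N₀ = (1/2)^(t/t½) = 0.00801 = 0.801%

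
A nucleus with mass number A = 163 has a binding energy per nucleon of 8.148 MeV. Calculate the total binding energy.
B.E. = 8.148 × 163 = 1328 MeV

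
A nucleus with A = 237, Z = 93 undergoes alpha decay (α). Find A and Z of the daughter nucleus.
Daughter: A = 233, Z = 91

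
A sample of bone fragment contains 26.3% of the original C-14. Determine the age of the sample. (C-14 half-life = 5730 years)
Age = t½ × log₂(1/ratio) = 11040 years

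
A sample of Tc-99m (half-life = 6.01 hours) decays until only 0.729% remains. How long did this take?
t = t½ × log₂(N₀/N) = 42.67 hours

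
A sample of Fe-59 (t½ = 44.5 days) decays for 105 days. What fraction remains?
N/N₀ = (1/2)^(t/t½) = 0.1949 = 19.5%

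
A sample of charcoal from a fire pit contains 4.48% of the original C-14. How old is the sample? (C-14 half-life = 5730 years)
Age = t½ × log₂(1/ratio) = 25670 years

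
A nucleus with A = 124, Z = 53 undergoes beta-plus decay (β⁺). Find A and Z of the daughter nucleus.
Daughter: A = 124, Z = 52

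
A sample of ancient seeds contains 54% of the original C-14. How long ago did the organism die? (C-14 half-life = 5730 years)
Age = t½ × log₂(1/ratio) = 5094 years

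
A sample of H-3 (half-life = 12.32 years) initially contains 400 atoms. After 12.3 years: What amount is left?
N = N₀(1/2)^(t/t½) = 200.2 atoms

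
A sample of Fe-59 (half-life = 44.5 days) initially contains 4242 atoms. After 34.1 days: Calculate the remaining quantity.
N = N₀(1/2)^(t/t½) = 2494 atoms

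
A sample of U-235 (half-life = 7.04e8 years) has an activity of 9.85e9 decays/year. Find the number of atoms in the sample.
N = A/λ = 1e19 atoms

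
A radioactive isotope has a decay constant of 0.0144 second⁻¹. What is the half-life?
t½ = ln(2)/λ = 48.14 seconds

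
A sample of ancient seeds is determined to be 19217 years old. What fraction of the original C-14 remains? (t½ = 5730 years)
N/N₀ = (1/2)^(t/t½) = 0.09782 = 9.78%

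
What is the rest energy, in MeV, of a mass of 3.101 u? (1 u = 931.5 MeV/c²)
E = mc² = 2889 MeV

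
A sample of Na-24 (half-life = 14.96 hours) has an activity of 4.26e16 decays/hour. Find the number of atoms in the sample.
N = A/λ = 9.194e17 atoms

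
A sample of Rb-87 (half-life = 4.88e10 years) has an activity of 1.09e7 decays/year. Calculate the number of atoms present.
N = A/λ = 7.674e17 atoms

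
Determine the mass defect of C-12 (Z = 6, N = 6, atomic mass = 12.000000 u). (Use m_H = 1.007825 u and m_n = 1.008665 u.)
Δm = Z·m_H + N·m_n − M = 0.09894 u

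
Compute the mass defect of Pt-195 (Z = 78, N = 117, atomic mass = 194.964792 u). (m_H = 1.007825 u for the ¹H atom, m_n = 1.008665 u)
Δm = Z·m_H + N·m_n − M = 1.659 u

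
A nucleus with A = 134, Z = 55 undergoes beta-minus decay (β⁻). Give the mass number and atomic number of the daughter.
Daughter: A = 134, Z = 56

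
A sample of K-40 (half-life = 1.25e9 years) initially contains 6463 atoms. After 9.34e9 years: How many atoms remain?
N = N₀(1/2)^(t/t½) = 36.4 atoms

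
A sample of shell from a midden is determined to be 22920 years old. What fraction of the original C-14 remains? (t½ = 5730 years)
N/N₀ = (1/2)^(t/t½) = 0.0625 = 6.25%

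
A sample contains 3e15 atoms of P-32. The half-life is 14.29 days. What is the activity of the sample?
A = λN = 1.455e14 decays/day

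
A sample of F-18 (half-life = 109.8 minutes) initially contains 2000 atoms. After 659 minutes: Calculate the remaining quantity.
N = N₀(1/2)^(t/t½) = 31.21 atoms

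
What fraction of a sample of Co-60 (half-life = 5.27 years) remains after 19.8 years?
N/N₀ = (1/2)^(t/t½) = 0.07396 = 7.4%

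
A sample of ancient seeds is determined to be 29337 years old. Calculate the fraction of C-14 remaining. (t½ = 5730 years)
N/N₀ = (1/2)^(t/t½) = 0.02876 = 2.88%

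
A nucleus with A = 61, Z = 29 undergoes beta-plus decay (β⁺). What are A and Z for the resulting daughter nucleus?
Daughter: A = 61, Z = 28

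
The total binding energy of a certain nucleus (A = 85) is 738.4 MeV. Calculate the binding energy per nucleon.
B.E./A = 738.4/85 = 8.687 MeV/nucleon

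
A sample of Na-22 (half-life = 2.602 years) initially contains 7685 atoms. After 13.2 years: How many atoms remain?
N = N₀(1/2)^(t/t½) = 228.3 atoms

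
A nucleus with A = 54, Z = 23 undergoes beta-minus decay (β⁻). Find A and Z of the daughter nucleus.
Daughter: A = 54, Z = 24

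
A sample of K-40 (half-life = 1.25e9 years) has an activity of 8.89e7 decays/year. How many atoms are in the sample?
N = A/λ = 1.603e17 atoms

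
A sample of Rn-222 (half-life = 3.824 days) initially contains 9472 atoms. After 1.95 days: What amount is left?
N = N₀(1/2)^(t/t½) = 6652 atoms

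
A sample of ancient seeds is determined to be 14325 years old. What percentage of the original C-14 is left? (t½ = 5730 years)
N/N₀ = (1/2)^(t/t½) = 0.1768 = 17.7%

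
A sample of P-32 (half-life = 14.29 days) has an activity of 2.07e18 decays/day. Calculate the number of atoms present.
N = A/λ = 4.268e19 atoms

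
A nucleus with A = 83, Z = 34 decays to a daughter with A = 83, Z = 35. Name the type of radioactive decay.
ΔA = 0, ΔZ = +1 ⇒ beta-minus decay (β⁻)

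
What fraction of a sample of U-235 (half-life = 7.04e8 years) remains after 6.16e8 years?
N/N₀ = (1/2)^(t/t½) = 0.5453 = 54.5%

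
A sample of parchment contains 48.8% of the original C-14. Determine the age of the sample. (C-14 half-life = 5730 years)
Age = t½ × log₂(1/ratio) = 5931 years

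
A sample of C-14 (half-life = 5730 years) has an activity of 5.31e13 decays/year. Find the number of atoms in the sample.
N = A/λ = 4.39e17 atoms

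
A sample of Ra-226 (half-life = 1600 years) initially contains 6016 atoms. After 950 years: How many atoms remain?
N = N₀(1/2)^(t/t½) = 3986 atoms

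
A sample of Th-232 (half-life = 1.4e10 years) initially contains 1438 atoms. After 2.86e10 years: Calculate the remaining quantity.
N = N₀(1/2)^(t/t½) = 349 atoms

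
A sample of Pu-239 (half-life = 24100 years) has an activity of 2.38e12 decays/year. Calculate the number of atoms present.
N = A/λ = 8.275e16 atoms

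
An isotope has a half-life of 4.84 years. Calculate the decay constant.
λ = ln(2)/t½ = 0.1432 year⁻¹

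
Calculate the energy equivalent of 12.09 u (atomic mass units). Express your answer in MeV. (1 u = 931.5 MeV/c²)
E = mc² = 11260 MeV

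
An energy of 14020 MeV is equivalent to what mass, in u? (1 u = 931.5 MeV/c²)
m = E/c² = 15.05 u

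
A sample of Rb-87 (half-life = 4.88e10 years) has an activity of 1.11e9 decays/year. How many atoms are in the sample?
N = A/λ = 7.815e19 atoms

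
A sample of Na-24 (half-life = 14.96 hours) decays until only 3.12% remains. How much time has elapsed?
t = t½ × log₂(N₀/N) = 74.83 hours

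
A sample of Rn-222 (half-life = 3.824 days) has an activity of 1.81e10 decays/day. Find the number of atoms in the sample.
N = A/λ = 9.986e10 atoms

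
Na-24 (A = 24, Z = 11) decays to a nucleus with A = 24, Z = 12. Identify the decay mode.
ΔA = 0, ΔZ = +1 ⇒ beta-minus decay (β⁻)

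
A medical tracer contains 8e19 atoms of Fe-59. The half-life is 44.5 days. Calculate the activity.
A = λN = 1.246e18 decays/day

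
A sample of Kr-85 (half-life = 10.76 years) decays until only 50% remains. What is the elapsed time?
t = t½ × log₂(N₀/N) = 10.76 years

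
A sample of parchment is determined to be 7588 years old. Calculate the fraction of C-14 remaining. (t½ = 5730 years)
N/N₀ = (1/2)^(t/t½) = 0.3994 = 39.9%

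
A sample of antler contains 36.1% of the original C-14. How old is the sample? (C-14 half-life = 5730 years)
Age = t½ × log₂(1/ratio) = 8423 years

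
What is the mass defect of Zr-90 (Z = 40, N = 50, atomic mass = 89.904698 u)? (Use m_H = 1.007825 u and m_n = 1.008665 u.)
Δm = Z·m_H + N·m_n − M = 0.8416 u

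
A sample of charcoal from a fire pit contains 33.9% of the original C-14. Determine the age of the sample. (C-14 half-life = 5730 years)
Age = t½ × log₂(1/ratio) = 8942 years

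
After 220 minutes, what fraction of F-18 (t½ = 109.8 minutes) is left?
N/N₀ = (1/2)^(t/t½) = 0.2494 = 24.9%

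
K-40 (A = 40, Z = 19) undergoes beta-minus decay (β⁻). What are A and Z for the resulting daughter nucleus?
Daughter: A = 40, Z = 20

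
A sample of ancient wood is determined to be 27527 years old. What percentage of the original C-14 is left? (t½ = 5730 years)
N/N₀ = (1/2)^(t/t½) = 0.0358 = 3.58%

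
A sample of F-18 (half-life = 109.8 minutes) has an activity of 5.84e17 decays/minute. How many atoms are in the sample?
N = A/λ = 9.251e19 atoms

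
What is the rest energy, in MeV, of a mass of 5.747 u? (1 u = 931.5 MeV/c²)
E = mc² = 5353 MeV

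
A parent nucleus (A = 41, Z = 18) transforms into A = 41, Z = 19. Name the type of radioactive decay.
ΔA = 0, ΔZ = +1 ⇒ beta-minus decay (β⁻)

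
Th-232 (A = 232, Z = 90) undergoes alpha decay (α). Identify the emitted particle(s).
α particle = ⁴₂He (2 protons + 2 neutrons)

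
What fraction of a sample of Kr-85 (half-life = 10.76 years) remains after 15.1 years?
N/N₀ = (1/2)^(t/t½) = 0.3781 = 37.8%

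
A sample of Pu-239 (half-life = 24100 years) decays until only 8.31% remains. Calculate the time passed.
t = t½ × log₂(N₀/N) = 86500 years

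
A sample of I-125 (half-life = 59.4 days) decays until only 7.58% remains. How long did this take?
t = t½ × log₂(N₀/N) = 221.1 days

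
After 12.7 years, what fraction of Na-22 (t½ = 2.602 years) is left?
N/N₀ = (1/2)^(t/t½) = 0.03394 = 3.39%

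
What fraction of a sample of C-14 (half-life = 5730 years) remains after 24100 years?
N/N₀ = (1/2)^(t/t½) = 0.05419 = 5.42%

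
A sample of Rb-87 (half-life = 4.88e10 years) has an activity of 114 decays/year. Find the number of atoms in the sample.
N = A/λ = 8.026e12 atoms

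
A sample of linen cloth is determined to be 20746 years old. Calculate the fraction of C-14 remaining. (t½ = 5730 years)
N/N₀ = (1/2)^(t/t½) = 0.0813 = 8.13%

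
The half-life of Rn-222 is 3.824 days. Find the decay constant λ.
λ = ln(2)/t½ = 0.1813 day⁻¹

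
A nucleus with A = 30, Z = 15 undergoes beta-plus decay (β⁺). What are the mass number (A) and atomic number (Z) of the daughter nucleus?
Daughter: A = 30, Z = 14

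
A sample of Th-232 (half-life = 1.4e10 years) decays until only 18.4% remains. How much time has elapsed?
t = t½ × log₂(N₀/N) = 3.419e10 years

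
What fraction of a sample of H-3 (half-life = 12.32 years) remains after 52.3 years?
N/N₀ = (1/2)^(t/t½) = 0.05273 = 5.27%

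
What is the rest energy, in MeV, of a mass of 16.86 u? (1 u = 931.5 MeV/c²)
E = mc² = 15710 MeV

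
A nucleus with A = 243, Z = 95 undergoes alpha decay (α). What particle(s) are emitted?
α particle = ⁴₂He (2 protons + 2 neutrons)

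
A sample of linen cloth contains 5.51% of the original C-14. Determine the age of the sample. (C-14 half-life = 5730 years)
Age = t½ × log₂(1/ratio) = 23960 years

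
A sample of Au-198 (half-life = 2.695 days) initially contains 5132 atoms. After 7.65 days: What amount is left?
N = N₀(1/2)^(t/t½) = 717.4 atoms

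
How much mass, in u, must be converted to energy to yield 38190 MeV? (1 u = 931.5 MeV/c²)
m = E/c² = 41 u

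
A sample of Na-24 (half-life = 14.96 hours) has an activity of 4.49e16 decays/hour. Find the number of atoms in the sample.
N = A/λ = 9.691e17 atoms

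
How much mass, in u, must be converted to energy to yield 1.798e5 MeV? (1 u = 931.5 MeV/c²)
m = E/c² = 193 u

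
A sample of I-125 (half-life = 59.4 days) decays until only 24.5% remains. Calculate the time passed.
t = t½ × log₂(N₀/N) = 120.5 days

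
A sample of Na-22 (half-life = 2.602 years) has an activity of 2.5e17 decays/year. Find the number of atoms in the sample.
N = A/λ = 9.385e17 atoms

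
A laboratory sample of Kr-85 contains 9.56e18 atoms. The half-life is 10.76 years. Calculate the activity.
A = λN = 6.158e17 decays/year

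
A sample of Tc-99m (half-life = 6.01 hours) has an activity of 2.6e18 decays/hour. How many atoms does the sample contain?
N = A/λ = 2.254e19 atoms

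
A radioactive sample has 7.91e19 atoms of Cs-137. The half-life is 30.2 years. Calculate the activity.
A = λN = 1.815e18 decays/year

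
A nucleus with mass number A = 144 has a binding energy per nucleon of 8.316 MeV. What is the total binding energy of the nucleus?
B.E. = 8.316 × 144 = 1198 MeV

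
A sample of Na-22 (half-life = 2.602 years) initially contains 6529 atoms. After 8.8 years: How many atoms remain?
N = N₀(1/2)^(t/t½) = 626.3 atoms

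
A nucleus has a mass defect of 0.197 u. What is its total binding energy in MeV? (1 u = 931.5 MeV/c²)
B.E. = Δm × 931.5 = 183.5 MeV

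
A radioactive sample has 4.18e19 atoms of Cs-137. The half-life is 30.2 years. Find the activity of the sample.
A = λN = 9.594e17 decays/year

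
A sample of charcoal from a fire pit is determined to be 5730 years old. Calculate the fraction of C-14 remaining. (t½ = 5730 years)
N/N₀ = (1/2)^(t/t½) = 0.5 = 50%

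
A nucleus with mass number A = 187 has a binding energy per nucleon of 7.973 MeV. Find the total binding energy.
B.E. = 7.973 × 187 = 1491 MeV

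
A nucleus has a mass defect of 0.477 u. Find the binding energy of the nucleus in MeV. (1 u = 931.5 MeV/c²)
B.E. = Δm × 931.5 = 444.3 MeV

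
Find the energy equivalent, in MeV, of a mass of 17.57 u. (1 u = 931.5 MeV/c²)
E = mc² = 16370 MeV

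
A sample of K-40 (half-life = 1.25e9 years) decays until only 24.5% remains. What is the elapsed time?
t = t½ × log₂(N₀/N) = 2.536e9 years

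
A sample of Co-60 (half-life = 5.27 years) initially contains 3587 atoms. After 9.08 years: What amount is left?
N = N₀(1/2)^(t/t½) = 1087 atoms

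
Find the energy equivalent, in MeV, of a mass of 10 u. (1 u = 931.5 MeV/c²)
E = mc² = 9315 MeV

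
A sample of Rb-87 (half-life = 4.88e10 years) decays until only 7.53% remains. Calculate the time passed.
t = t½ × log₂(N₀/N) = 1.821e11 years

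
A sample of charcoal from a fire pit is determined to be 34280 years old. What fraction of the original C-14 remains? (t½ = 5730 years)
N/N₀ = (1/2)^(t/t½) = 0.01582 = 1.58%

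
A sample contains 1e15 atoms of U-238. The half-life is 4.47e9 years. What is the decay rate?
A = λN = 1.551e5 decays/year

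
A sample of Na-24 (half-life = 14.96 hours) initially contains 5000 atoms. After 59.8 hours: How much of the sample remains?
N = N₀(1/2)^(t/t½) = 313.1 atoms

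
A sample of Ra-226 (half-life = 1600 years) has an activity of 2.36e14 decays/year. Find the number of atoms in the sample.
N = A/λ = 5.448e17 atoms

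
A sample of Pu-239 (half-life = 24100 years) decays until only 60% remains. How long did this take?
t = t½ × log₂(N₀/N) = 17760 years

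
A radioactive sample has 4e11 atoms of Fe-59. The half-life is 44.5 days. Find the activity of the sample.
A = λN = 6.231e9 decays/day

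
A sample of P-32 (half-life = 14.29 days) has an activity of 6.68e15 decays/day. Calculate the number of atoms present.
N = A/λ = 1.377e17 atoms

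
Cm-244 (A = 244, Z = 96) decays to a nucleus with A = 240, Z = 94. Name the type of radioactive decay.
ΔA = -4, ΔZ = -2 ⇒ alpha decay (α)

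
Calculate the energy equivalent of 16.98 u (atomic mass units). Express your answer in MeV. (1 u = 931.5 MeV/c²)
E = mc² = 15820 MeV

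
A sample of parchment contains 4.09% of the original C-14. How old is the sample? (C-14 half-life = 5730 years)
Age = t½ × log₂(1/ratio) = 26430 years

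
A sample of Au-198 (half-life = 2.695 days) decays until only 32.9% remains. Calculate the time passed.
t = t½ × log₂(N₀/N) = 4.322 days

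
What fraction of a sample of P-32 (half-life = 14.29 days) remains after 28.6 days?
N/N₀ = (1/2)^(t/t½) = 0.2498 = 25%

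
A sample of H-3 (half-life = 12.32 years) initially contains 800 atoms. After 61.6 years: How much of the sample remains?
N = N₀(1/2)^(t/t½) = 25 atoms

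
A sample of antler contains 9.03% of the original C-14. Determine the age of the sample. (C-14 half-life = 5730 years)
Age = t½ × log₂(1/ratio) = 19880 years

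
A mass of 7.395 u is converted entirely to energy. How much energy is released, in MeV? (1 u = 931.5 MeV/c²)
E = mc² = 6888 MeV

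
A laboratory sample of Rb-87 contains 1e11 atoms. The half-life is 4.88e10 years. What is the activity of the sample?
A = λN = 1.42 decays/year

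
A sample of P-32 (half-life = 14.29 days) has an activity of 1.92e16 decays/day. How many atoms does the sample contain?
N = A/λ = 3.958e17 atoms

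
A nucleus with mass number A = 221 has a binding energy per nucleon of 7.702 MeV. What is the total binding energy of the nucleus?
B.E. = 7.702 × 221 = 1702 MeV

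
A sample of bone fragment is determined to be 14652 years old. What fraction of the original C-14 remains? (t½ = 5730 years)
N/N₀ = (1/2)^(t/t½) = 0.1699 = 17%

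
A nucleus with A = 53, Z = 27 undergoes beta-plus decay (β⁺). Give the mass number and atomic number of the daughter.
Daughter: A = 53, Z = 26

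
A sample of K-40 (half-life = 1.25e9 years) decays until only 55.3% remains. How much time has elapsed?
t = t½ × log₂(N₀/N) = 1.068e9 years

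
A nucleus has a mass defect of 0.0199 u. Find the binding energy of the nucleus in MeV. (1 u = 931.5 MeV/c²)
B.E. = Δm × 931.5 = 18.54 MeV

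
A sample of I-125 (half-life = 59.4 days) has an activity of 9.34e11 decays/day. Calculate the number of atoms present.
N = A/λ = 8.004e13 atoms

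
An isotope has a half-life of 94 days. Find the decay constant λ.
λ = ln(2)/t½ = 0.007374 day⁻¹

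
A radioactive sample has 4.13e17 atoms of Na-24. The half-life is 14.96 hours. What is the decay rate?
A = λN = 1.914e16 decays/hour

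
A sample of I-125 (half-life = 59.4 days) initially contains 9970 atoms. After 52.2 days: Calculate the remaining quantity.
N = N₀(1/2)^(t/t½) = 5422 atoms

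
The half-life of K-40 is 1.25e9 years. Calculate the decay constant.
λ = ln(2)/t½ = 5.545e-10 year⁻¹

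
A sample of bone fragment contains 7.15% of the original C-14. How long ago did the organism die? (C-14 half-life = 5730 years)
Age = t½ × log₂(1/ratio) = 21810 years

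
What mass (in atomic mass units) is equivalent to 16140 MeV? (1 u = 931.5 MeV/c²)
m = E/c² = 17.33 u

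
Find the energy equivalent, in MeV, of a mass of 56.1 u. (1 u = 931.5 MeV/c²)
E = mc² = 52260 MeV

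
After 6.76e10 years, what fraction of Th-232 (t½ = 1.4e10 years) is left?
N/N₀ = (1/2)^(t/t½) = 0.03519 = 3.52%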